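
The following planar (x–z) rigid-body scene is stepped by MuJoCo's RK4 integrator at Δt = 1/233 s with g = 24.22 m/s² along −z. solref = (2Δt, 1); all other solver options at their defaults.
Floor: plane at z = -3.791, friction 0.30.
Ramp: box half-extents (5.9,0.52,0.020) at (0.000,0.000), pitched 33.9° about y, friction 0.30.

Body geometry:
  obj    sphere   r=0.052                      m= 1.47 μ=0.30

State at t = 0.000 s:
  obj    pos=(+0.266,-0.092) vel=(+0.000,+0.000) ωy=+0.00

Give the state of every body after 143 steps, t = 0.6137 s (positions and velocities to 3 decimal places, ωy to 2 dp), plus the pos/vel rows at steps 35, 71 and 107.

State at t = 0.6137 s:
  obj    pos=(+1.775,-1.106) vel=(+4.916,-3.303) ωy=+113.85

Key-timestep trajectory:
   step    t(s)  obj.x    obj.z    obj.vx   obj.vz 
     35  0.1502   +0.356  -0.153  +1.204  -0.809
     71  0.3047   +0.638  -0.342  +2.441  -1.640
    107  0.4592   +1.111  -0.660  +3.678  -2.472


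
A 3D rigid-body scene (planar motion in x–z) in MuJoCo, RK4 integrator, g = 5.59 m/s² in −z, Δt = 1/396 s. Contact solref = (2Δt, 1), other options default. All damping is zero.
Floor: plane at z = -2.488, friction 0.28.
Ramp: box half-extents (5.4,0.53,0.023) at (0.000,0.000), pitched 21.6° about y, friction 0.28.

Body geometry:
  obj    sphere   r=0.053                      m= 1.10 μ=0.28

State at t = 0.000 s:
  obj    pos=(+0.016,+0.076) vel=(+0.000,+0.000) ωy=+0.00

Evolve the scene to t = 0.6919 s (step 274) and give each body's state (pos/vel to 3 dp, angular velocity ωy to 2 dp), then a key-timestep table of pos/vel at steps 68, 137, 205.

State at t = 0.6919 s:
  obj    pos=(+0.343,-0.054) vel=(+0.946,-0.374) ωy=+19.19

Key-timestep trajectory:
   step    t(s)  obj.x    obj.z    obj.vx   obj.vz 
     68  0.1717   +0.036  +0.067  +0.235  -0.093
    137  0.3460   +0.098  +0.043  +0.473  -0.187
    205  0.5177   +0.199  +0.003  +0.708  -0.280


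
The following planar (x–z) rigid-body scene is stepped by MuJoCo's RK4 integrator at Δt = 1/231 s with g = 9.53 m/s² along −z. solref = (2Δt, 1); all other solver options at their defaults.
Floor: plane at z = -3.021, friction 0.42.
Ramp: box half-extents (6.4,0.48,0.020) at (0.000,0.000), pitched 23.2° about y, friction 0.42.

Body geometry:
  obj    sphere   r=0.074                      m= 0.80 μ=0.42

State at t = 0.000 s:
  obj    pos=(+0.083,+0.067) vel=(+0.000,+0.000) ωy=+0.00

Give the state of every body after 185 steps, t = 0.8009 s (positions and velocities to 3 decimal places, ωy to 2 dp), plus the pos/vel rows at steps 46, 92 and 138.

State at t = 0.8009 s:
  obj    pos=(+0.873,-0.272) vel=(+1.974,-0.846) ωy=+29.02

Key-timestep trajectory:
   step    t(s)  obj.x    obj.z    obj.vx   obj.vz 
     46  0.1991   +0.132  +0.046  +0.491  -0.210
     92  0.3983   +0.278  -0.017  +0.982  -0.421
    138  0.5974   +0.523  -0.122  +1.473  -0.631


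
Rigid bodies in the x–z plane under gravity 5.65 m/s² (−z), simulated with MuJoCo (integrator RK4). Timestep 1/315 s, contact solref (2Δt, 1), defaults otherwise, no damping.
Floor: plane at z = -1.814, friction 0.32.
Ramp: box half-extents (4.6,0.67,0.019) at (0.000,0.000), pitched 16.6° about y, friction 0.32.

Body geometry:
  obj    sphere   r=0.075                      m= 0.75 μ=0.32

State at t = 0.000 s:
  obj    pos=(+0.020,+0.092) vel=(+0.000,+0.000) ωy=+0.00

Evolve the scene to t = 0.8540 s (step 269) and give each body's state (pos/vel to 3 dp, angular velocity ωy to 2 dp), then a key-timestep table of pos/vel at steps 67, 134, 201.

State at t = 0.8540 s:
  obj    pos=(+0.423,-0.028) vel=(+0.944,-0.281) ωy=+13.13

Key-timestep trajectory:
   step    t(s)  obj.x    obj.z    obj.vx   obj.vz 
     67  0.2127   +0.045  +0.085  +0.235  -0.070
    134  0.4254   +0.120  +0.062  +0.470  -0.140
    201  0.6381   +0.245  +0.025  +0.705  -0.210


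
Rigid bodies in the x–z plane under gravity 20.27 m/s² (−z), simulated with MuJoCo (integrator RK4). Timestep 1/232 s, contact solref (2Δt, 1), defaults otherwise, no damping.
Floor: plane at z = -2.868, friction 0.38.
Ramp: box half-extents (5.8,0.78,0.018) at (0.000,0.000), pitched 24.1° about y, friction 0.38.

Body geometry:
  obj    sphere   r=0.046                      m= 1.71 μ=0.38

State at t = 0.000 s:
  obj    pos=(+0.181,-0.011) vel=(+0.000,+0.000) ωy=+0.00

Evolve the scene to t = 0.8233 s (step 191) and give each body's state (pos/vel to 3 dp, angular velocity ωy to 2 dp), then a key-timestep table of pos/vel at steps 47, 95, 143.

State at t = 0.8233 s:
  obj    pos=(+2.010,-0.829) vel=(+4.443,-1.987) ωy=+105.80

Key-timestep trajectory:
   step    t(s)  obj.x    obj.z    obj.vx   obj.vz 
     47  0.2026   +0.292  -0.060  +1.093  -0.489
     95  0.4095   +0.634  -0.213  +2.210  -0.989
    143  0.6164   +1.206  -0.470  +3.326  -1.488


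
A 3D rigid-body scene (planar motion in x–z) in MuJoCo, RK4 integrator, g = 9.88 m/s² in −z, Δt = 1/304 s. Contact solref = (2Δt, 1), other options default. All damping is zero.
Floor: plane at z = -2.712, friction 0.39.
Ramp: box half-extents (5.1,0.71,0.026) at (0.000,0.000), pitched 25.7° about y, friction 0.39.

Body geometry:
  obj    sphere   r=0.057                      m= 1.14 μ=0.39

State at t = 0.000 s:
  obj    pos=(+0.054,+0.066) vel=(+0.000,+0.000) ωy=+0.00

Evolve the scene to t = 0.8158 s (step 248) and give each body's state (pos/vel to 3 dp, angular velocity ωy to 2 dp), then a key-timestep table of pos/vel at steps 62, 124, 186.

State at t = 0.8158 s:
  obj    pos=(+0.972,-0.376) vel=(+2.250,-1.083) ωy=+43.79

Key-timestep trajectory:
   step    t(s)  obj.x    obj.z    obj.vx   obj.vz 
     62  0.2039   +0.111  +0.038  +0.563  -0.271
    124  0.4079   +0.283  -0.044  +1.125  -0.541
    186  0.6118   +0.570  -0.182  +1.687  -0.812


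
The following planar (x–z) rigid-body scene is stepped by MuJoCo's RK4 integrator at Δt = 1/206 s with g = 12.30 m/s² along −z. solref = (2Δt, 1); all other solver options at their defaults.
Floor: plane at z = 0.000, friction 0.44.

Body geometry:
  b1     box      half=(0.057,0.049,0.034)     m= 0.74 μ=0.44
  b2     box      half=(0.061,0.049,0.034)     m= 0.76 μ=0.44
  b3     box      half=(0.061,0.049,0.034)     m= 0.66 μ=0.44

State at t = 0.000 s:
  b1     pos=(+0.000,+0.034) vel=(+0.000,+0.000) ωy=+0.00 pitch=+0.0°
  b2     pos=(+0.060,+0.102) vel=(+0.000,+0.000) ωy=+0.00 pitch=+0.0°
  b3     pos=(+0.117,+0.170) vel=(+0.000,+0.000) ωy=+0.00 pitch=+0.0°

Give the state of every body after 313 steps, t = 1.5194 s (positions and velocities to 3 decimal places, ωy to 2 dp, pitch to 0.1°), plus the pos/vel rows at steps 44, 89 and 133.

State at t = 1.5194 s:
  b1     pos=(+0.000,+0.034) vel=(+0.000,+0.000) ωy=+0.00 pitch=+0.0°
  b2     pos=(+0.119,+0.061) vel=(+0.000,+0.000) ωy=+0.00 pitch=+90.0°
  b3     pos=(+0.229,+0.061) vel=(+0.000,+0.000) ωy=+0.00 pitch=+90.0°

Key-timestep trajectory:
   step    t(s)  b1.x    b1.z    b1.vx   b1.vz   b2.x    b2.z    b2.vx   b2.vz   b3.x    b3.z    b3.vx   b3.vz 
     44  0.2136   +0.000  +0.034  +0.000  +0.000   +0.095  +0.069  +0.319  -0.631   +0.192  +0.065  +0.370  +0.209
     89  0.4320   +0.000  +0.034  +0.000  +0.000   +0.141  +0.069  -0.026  -0.005   +0.247  +0.068  -0.006  -0.001
    133  0.6456   +0.000  +0.034  +0.000  +0.000   +0.114  +0.063  +0.072  -0.033   +0.226  +0.063  +0.120  -0.068


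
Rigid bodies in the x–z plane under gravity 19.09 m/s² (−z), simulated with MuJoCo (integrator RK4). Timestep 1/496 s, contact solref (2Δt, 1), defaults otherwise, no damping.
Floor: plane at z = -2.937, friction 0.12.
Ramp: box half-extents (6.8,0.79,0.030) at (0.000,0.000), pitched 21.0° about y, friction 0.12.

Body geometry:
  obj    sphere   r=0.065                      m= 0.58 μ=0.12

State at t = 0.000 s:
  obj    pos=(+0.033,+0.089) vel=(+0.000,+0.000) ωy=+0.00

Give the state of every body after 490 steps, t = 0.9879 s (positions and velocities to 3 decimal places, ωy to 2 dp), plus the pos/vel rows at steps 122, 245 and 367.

State at t = 0.9879 s:
  obj    pos=(+2.259,-0.766) vel=(+4.507,-1.730) ωy=+74.26

Key-timestep trajectory:
   step    t(s)  obj.x    obj.z    obj.vx   obj.vz 
    122  0.2460   +0.171  +0.036  +1.122  -0.431
    245  0.4940   +0.590  -0.125  +2.254  -0.865
    367  0.7399   +1.282  -0.390  +3.376  -1.296


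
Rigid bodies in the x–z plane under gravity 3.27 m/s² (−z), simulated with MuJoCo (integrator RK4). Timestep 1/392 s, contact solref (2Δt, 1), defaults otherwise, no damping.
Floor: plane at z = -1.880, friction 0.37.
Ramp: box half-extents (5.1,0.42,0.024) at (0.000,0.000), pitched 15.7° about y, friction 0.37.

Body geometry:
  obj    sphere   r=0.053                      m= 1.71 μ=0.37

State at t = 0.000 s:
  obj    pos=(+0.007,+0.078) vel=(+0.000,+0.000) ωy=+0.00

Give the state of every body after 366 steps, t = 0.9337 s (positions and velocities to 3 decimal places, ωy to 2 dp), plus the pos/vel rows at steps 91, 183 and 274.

State at t = 0.9337 s:
  obj    pos=(+0.272,+0.003) vel=(+0.568,-0.160) ωy=+11.13

Key-timestep trajectory:
   step    t(s)  obj.x    obj.z    obj.vx   obj.vz 
     91  0.2321   +0.023  +0.073  +0.141  -0.040
    183  0.4668   +0.073  +0.059  +0.284  -0.080
    274  0.6990   +0.156  +0.036  +0.425  -0.120


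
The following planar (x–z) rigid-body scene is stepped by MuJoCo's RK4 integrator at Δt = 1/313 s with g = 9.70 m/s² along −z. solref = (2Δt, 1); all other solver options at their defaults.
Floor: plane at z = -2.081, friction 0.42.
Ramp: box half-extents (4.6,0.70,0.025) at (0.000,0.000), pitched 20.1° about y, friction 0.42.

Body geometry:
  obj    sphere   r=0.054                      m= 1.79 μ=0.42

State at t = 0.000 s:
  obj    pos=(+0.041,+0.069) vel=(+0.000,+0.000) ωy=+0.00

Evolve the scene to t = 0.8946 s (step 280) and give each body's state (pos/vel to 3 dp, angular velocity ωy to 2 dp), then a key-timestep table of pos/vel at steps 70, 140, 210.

State at t = 0.8946 s:
  obj    pos=(+0.936,-0.258) vel=(+2.000,-0.732) ωy=+39.44

Key-timestep trajectory:
   step    t(s)  obj.x    obj.z    obj.vx   obj.vz 
     70  0.2236   +0.097  +0.049  +0.500  -0.183
    140  0.4473   +0.265  -0.013  +1.000  -0.366
    210  0.6709   +0.544  -0.115  +1.500  -0.549


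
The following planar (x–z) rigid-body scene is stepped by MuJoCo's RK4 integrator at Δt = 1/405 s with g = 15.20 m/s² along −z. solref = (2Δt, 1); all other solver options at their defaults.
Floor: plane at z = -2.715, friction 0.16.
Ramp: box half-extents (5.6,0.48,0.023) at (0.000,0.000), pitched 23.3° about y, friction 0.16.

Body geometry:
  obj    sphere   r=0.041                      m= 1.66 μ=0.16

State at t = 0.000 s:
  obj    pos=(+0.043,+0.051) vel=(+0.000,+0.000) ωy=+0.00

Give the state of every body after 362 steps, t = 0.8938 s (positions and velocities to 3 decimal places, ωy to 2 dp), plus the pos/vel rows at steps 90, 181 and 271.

State at t = 0.8938 s:
  obj    pos=(+1.619,-0.627) vel=(+3.526,-1.518) ωy=+93.61

Key-timestep trajectory:
   step    t(s)  obj.x    obj.z    obj.vx   obj.vz 
     90  0.2222   +0.140  +0.009  +0.877  -0.378
    181  0.4469   +0.437  -0.119  +1.763  -0.759
    271  0.6691   +0.926  -0.329  +2.639  -1.137


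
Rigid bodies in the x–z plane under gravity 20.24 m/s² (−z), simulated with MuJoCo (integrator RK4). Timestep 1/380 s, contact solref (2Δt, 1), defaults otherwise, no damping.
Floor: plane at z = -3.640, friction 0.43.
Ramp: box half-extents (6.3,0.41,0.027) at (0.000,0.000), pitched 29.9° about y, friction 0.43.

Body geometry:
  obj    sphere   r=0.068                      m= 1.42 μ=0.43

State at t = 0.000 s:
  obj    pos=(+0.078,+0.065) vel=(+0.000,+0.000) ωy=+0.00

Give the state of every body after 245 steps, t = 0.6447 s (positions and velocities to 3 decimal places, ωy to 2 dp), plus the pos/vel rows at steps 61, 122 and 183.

State at t = 0.6447 s:
  obj    pos=(+1.377,-0.682) vel=(+4.028,-2.316) ωy=+68.32

Key-timestep trajectory:
   step    t(s)  obj.x    obj.z    obj.vx   obj.vz 
     61  0.1605   +0.158  +0.018  +1.003  -0.577
    122  0.3211   +0.400  -0.120  +2.006  -1.153
    183  0.4816   +0.802  -0.352  +3.009  -1.730


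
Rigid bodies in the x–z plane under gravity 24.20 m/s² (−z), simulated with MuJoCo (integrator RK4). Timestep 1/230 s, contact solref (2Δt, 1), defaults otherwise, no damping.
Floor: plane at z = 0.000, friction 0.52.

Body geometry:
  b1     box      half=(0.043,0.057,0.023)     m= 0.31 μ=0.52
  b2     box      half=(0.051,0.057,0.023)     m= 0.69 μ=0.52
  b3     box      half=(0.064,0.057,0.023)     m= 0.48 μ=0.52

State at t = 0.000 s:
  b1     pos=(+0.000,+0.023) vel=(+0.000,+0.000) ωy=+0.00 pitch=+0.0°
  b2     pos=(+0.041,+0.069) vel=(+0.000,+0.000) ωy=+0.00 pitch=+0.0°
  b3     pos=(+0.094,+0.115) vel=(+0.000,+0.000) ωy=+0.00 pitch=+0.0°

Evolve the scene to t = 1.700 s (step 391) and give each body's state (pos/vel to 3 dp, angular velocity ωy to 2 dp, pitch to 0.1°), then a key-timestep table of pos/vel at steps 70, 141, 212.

State at t = 1.700 s:
  b1     pos=(+0.000,+0.023) vel=(+0.000,+0.000) ωy=+0.00 pitch=+0.0°
  b2     pos=(+0.089,+0.051) vel=(+0.000,+0.000) ωy=+0.00 pitch=+90.0°
  b3     pos=(+0.185,+0.064) vel=(+0.000,+0.000) ωy=+0.00 pitch=+90.0°

Key-timestep trajectory:
   step    t(s)  b1.x    b1.z    b1.vx   b1.vz   b2.x    b2.z    b2.vx   b2.vz   b3.x    b3.z    b3.vx   b3.vz 
     70  0.3043   +0.000  +0.023  +0.000  +0.000   +0.080  +0.054  +0.036  -0.009   +0.147  +0.066  +0.030  +0.006
    141  0.6130   +0.000  +0.023  +0.000  +0.000   +0.089  +0.051  +0.000  +0.000   +0.191  +0.065  +0.204  +0.086
    212  0.9217   +0.000  +0.023  +0.000  +0.000   +0.089  +0.051  +0.000  +0.000   +0.189  +0.065  +0.003  +0.005


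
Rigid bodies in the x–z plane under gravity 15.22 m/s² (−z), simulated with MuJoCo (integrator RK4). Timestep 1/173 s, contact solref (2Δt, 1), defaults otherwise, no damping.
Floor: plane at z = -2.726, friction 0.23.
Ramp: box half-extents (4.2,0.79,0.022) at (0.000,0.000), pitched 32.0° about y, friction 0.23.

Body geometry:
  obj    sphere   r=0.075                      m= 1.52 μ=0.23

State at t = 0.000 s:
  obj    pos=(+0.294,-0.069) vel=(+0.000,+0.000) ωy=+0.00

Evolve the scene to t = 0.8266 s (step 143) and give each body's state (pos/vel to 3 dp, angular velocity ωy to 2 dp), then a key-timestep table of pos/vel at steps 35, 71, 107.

State at t = 0.8266 s:
  obj    pos=(+1.963,-1.112) vel=(+4.039,-2.524) ωy=+63.47

Key-timestep trajectory:
   step    t(s)  obj.x    obj.z    obj.vx   obj.vz 
     35  0.2023   +0.394  -0.132  +0.989  -0.618
     71  0.4104   +0.706  -0.327  +2.006  -1.253
    107  0.6185   +1.229  -0.653  +3.022  -1.888


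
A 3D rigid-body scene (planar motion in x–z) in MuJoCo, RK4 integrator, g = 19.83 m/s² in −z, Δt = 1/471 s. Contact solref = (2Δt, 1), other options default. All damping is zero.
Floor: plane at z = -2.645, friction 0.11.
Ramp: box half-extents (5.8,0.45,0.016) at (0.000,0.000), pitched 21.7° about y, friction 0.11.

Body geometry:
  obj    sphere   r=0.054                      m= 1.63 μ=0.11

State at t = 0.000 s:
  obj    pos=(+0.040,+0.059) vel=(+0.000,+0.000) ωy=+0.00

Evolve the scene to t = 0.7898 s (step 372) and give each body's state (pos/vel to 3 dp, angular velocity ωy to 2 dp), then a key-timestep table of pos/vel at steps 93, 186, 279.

State at t = 0.7898 s:
  obj    pos=(+1.580,-0.553) vel=(+3.899,-1.541) ωy=+73.98

Key-timestep trajectory:
   step    t(s)  obj.x    obj.z    obj.vx   obj.vz 
     93  0.1975   +0.137  +0.021  +0.978  -0.382
    186  0.3949   +0.426  -0.094  +1.951  -0.772
    279  0.5924   +0.907  -0.286  +2.923  -1.165


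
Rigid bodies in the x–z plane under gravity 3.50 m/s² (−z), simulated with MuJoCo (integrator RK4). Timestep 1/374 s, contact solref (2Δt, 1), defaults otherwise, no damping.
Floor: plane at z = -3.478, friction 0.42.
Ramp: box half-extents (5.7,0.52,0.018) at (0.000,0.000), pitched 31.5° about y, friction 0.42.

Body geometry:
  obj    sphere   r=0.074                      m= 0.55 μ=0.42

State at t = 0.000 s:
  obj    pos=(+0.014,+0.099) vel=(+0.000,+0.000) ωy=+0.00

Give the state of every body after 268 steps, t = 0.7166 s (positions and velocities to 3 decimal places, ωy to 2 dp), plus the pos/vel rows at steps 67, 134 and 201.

State at t = 0.7166 s:
  obj    pos=(+0.300,-0.076) vel=(+0.798,-0.489) ωy=+12.65

Key-timestep trajectory:
   step    t(s)  obj.x    obj.z    obj.vx   obj.vz 
     67  0.1791   +0.032  +0.088  +0.200  -0.122
    134  0.3583   +0.086  +0.055  +0.399  -0.245
    201  0.5374   +0.175  +0.001  +0.599  -0.367


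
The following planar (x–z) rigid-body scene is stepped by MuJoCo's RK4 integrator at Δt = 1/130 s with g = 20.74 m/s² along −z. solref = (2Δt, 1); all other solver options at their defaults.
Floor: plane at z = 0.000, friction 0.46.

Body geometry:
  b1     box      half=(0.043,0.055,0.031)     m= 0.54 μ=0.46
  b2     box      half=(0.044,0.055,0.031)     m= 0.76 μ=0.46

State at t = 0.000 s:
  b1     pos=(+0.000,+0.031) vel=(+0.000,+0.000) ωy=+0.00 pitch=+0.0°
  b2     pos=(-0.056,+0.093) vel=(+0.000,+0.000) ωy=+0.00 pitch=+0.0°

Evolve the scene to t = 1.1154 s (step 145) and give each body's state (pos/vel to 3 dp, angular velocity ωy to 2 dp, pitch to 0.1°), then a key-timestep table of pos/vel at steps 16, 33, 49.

State at t = 1.1154 s:
  b1     pos=(+0.000,+0.031) vel=(+0.000,+0.000) ωy=+0.00 pitch=+0.0°
  b2     pos=(-0.099,+0.044) vel=(+0.000,+0.000) ωy=+0.00 pitch=-90.0°

Key-timestep trajectory:
   step    t(s)  b1.x    b1.z    b1.vx   b1.vz   b2.x    b2.z    b2.vx   b2.vz 
     16  0.1231   +0.000  +0.031  +0.000  +0.001   -0.083  +0.054  -0.344  -1.101
     33  0.2538   +0.000  +0.031  +0.000  +0.000   -0.117  +0.052  +0.045  -0.010
     49  0.3769   +0.000  +0.031  +0.000  +0.000   -0.096  +0.045  -0.089  -0.016


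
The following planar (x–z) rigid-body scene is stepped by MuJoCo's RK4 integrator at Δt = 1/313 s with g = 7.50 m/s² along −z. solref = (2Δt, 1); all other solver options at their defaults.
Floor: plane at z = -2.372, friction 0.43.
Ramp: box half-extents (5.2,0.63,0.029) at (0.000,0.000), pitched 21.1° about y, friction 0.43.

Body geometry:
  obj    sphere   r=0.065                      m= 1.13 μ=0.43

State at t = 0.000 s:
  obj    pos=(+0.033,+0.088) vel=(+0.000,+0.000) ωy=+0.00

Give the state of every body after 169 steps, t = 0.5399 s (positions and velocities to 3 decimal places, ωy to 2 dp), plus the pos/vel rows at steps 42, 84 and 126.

State at t = 0.5399 s:
  obj    pos=(+0.295,-0.013) vel=(+0.972,-0.375) ωy=+16.02

Key-timestep trajectory:
   step    t(s)  obj.x    obj.z    obj.vx   obj.vz 
     42  0.1342   +0.049  +0.082  +0.242  -0.093
     84  0.2684   +0.098  +0.063  +0.483  -0.186
    126  0.4026   +0.179  +0.032  +0.724  -0.280


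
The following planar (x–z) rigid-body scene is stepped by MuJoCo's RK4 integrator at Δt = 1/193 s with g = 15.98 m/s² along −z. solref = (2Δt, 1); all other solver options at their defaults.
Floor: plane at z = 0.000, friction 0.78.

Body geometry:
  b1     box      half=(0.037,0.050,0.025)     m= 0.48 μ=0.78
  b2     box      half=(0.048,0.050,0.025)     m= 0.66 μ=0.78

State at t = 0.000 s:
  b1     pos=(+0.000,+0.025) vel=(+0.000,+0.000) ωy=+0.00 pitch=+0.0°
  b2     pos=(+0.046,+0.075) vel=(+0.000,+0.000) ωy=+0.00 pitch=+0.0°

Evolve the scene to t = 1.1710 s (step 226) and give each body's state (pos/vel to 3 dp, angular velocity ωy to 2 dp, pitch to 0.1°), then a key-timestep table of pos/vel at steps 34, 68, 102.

State at t = 1.1710 s:
  b1     pos=(+0.000,+0.025) vel=(+0.000,+0.000) ωy=+0.00 pitch=+0.0°
  b2     pos=(+0.093,+0.048) vel=(+0.000,+0.000) ωy=+0.00 pitch=+90.0°

Key-timestep trajectory:
   step    t(s)  b1.x    b1.z    b1.vx   b1.vz   b2.x    b2.z    b2.vx   b2.vz 
     34  0.1762   +0.000  +0.025  +0.000  +0.000   +0.079  +0.053  +0.360  -0.039
     68  0.3523   +0.000  +0.025  +0.000  +0.000   +0.107  +0.053  -0.068  -0.014
    102  0.5285   +0.000  +0.025  +0.000  +0.000   +0.091  +0.049  +0.180  -0.083


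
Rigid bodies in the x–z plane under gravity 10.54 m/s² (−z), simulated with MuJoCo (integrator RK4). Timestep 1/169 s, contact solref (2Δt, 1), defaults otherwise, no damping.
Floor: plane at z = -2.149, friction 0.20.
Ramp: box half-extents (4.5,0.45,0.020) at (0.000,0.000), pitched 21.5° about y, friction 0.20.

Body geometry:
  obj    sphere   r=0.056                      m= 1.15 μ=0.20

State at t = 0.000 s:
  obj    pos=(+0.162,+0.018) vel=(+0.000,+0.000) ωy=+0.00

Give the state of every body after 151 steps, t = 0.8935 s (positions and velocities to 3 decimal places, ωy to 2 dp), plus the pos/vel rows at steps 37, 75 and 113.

State at t = 0.8935 s:
  obj    pos=(+1.187,-0.386) vel=(+2.294,-0.904) ωy=+44.01

Key-timestep trajectory:
   step    t(s)  obj.x    obj.z    obj.vx   obj.vz 
     37  0.2189   +0.224  -0.006  +0.562  -0.221
     75  0.4438   +0.415  -0.082  +1.139  -0.449
    113  0.6686   +0.736  -0.208  +1.717  -0.676


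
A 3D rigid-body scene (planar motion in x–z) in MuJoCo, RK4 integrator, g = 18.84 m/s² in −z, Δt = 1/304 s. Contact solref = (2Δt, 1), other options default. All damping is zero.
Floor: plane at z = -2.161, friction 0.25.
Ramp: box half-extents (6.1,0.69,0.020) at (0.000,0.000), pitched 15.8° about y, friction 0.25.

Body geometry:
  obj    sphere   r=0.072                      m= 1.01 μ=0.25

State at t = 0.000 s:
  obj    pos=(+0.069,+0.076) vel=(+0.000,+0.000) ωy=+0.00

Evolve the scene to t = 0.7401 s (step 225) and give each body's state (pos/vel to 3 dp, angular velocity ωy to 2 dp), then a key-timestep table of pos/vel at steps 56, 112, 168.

State at t = 0.7401 s:
  obj    pos=(+1.035,-0.197) vel=(+2.610,-0.738) ωy=+37.66

Key-timestep trajectory:
   step    t(s)  obj.x    obj.z    obj.vx   obj.vz 
     56  0.1842   +0.129  +0.059  +0.650  -0.184
    112  0.3684   +0.308  +0.008  +1.299  -0.368
    168  0.5526   +0.607  -0.076  +1.949  -0.551


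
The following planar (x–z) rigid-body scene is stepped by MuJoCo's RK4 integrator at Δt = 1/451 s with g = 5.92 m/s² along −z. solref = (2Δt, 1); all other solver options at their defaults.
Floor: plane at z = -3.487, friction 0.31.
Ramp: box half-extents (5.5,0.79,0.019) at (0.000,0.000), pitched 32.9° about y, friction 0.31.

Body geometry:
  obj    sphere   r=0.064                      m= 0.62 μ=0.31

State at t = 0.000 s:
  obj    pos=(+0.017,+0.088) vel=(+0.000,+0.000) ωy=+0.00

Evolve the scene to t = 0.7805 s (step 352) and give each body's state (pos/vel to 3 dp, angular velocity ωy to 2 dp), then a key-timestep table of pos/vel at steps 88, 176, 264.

State at t = 0.7805 s:
  obj    pos=(+0.604,-0.292) vel=(+1.505,-0.974) ωy=+28.01

Key-timestep trajectory:
   step    t(s)  obj.x    obj.z    obj.vx   obj.vz 
     88  0.1951   +0.054  +0.064  +0.376  -0.243
    176  0.3902   +0.164  -0.007  +0.753  -0.487
    264  0.5854   +0.347  -0.126  +1.129  -0.730


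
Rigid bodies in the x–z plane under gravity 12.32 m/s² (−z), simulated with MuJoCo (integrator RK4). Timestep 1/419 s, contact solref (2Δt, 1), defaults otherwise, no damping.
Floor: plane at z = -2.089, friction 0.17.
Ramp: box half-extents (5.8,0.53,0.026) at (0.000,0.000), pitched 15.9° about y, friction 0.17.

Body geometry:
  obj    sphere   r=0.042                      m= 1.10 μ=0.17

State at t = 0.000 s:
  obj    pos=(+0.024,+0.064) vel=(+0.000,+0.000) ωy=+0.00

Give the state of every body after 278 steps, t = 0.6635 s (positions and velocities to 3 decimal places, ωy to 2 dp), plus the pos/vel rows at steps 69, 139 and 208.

State at t = 0.6635 s:
  obj    pos=(+0.534,-0.082) vel=(+1.538,-0.438) ωy=+38.08

Key-timestep trajectory:
   step    t(s)  obj.x    obj.z    obj.vx   obj.vz 
     69  0.1647   +0.055  +0.055  +0.382  -0.109
    139  0.3317   +0.152  +0.028  +0.769  -0.219
    208  0.4964   +0.310  -0.018  +1.151  -0.328


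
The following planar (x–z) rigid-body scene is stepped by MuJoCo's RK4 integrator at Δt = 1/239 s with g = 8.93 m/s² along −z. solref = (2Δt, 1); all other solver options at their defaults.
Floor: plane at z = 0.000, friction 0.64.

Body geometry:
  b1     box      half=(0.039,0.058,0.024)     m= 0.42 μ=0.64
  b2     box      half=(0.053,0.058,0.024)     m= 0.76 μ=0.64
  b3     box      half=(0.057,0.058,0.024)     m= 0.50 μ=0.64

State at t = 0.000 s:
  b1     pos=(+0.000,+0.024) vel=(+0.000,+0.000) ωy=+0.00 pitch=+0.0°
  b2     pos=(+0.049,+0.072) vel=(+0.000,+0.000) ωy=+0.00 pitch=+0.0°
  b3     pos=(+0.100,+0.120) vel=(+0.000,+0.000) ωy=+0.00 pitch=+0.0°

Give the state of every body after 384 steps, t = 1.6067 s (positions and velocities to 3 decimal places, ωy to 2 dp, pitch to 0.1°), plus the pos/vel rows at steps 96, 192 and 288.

State at t = 1.6067 s:
  b1     pos=(-0.001,+0.024) vel=(-0.001,+0.000) ωy=+0.00 pitch=+0.0°
  b2     pos=(+0.063,+0.056) vel=(+0.000,+0.000) ωy=-0.01 pitch=+48.3°
  b3     pos=(+0.137,+0.056) vel=(+0.000,+0.000) ωy=-0.01 pitch=+41.1°

Key-timestep trajectory:
   step    t(s)  b1.x    b1.z    b1.vx   b1.vz   b2.x    b2.z    b2.vx   b2.vz   b3.x    b3.z    b3.vx   b3.vz 
     96  0.4017   -0.001  +0.024  -0.001  +0.000   +0.064  +0.056  +0.000  +0.000   +0.137  +0.056  +0.000  +0.000
    192  0.8033   -0.001  +0.024  -0.001  +0.000   +0.063  +0.056  +0.000  +0.000   +0.137  +0.056  +0.000  +0.000
    288  1.2050   -0.001  +0.024  -0.001  +0.000   +0.063  +0.056  +0.000  +0.000   +0.137  +0.056  +0.000  +0.000


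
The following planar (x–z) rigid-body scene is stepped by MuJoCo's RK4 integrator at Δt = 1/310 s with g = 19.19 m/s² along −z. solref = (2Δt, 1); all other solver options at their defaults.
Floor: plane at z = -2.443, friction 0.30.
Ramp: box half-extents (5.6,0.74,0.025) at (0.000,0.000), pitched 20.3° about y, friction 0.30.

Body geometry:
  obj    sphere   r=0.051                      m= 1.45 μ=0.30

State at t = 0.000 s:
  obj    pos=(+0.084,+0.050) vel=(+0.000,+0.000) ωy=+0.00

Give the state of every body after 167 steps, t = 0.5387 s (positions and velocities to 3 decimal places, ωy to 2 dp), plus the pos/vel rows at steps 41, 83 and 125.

State at t = 0.5387 s:
  obj    pos=(+0.731,-0.189) vel=(+2.403,-0.889) ωy=+50.22

Key-timestep trajectory:
   step    t(s)  obj.x    obj.z    obj.vx   obj.vz 
     41  0.1323   +0.123  +0.036  +0.590  -0.218
     83  0.2677   +0.244  -0.009  +1.194  -0.442
    125  0.4032   +0.447  -0.084  +1.799  -0.665


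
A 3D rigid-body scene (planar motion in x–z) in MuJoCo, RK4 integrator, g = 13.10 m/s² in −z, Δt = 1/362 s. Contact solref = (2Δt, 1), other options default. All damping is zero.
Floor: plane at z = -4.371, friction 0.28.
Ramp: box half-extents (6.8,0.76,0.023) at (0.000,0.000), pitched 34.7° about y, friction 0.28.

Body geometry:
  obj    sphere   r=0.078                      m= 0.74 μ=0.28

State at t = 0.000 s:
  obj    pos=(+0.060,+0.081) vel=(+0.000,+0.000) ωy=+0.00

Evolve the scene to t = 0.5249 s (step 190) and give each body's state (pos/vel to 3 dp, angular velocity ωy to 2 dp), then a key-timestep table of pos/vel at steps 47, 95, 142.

State at t = 0.5249 s:
  obj    pos=(+0.663,-0.337) vel=(+2.299,-1.592) ωy=+35.83

Key-timestep trajectory:
   step    t(s)  obj.x    obj.z    obj.vx   obj.vz 
     47  0.1298   +0.097  +0.056  +0.569  -0.394
     95  0.2624   +0.211  -0.023  +1.150  -0.796
    142  0.3923   +0.397  -0.152  +1.718  -1.190


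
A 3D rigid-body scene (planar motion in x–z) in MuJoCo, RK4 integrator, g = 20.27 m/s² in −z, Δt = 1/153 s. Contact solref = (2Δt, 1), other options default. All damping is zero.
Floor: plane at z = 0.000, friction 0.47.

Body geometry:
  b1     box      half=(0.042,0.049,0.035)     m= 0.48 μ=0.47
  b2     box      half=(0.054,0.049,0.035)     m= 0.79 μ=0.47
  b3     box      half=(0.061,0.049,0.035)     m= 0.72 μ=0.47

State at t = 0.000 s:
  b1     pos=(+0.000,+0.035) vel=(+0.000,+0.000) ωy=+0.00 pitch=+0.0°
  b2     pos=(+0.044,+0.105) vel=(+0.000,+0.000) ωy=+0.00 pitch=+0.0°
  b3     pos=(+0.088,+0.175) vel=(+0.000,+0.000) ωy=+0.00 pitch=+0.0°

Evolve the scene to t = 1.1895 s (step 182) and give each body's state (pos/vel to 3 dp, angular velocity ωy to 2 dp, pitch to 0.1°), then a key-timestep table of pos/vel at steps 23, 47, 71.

State at t = 1.1895 s:
  b1     pos=(+0.000,+0.035) vel=(+0.000,+0.000) ωy=+0.00 pitch=+0.0°
  b2     pos=(+0.094,+0.054) vel=(+0.000,+0.000) ωy=+0.00 pitch=+90.0°
  b3     pos=(+0.306,+0.035) vel=(+0.000,+0.000) ωy=+0.00 pitch=+180.0°

Key-timestep trajectory:
   step    t(s)  b1.x    b1.z    b1.vx   b1.vz   b2.x    b2.z    b2.vx   b2.vz   b3.x    b3.z    b3.vx   b3.vz 
     23  0.1503   +0.000  +0.035  -0.001  +0.000   +0.069  +0.092  +0.369  -0.426   +0.153  +0.108  +0.722  -1.396
     47  0.3072   +0.000  +0.035  +0.000  +0.000   +0.115  +0.063  +0.003  +0.001   +0.247  +0.070  +0.442  -0.050
     71  0.4641   +0.000  +0.035  +0.000  +0.000   +0.089  +0.056  +0.087  -0.018   +0.306  +0.034  -0.013  +0.035


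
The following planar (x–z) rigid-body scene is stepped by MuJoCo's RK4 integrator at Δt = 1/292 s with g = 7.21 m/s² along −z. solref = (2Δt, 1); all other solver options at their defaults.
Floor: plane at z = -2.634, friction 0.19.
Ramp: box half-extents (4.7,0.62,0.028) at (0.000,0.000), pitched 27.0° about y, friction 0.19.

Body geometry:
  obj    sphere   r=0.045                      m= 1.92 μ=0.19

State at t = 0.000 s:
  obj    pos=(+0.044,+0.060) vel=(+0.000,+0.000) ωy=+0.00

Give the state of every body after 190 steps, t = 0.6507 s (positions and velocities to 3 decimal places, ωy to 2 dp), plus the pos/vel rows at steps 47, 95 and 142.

State at t = 0.6507 s:
  obj    pos=(+0.485,-0.165) vel=(+1.356,-0.691) ωy=+33.80

Key-timestep trajectory:
   step    t(s)  obj.x    obj.z    obj.vx   obj.vz 
     47  0.1610   +0.071  +0.046  +0.335  -0.171
     95  0.3253   +0.154  +0.003  +0.678  -0.345
    142  0.4863   +0.290  -0.066  +1.013  -0.516


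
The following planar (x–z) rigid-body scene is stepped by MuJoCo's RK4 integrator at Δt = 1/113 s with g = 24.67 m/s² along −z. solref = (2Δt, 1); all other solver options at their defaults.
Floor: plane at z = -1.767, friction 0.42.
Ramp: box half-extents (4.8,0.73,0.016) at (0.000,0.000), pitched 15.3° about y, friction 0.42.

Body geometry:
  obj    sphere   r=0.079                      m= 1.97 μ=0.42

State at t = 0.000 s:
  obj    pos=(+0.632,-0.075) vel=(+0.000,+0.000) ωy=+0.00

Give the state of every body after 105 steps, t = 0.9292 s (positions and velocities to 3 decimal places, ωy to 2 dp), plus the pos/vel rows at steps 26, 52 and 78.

State at t = 0.9292 s:
  obj    pos=(+2.568,-0.604) vel=(+4.167,-1.140) ωy=+54.68

Key-timestep trajectory:
   step    t(s)  obj.x    obj.z    obj.vx   obj.vz 
     26  0.2301   +0.751  -0.107  +1.032  -0.282
     52  0.4602   +1.107  -0.204  +2.064  -0.565
     78  0.6903   +1.701  -0.367  +3.095  -0.847


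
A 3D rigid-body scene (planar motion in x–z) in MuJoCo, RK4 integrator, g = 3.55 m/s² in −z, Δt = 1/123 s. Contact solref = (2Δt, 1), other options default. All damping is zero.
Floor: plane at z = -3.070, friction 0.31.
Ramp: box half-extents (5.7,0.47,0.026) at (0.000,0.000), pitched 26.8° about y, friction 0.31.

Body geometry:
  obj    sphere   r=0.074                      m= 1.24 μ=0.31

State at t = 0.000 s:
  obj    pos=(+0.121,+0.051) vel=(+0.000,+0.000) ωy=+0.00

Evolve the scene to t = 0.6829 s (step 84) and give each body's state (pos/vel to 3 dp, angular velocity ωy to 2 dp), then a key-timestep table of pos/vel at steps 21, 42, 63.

State at t = 0.6829 s:
  obj    pos=(+0.359,-0.069) vel=(+0.697,-0.352) ωy=+10.55

Key-timestep trajectory:
   step    t(s)  obj.x    obj.z    obj.vx   obj.vz 
     21  0.1707   +0.136  +0.043  +0.174  -0.088
     42  0.3415   +0.181  +0.021  +0.349  -0.176
     63  0.5122   +0.255  -0.017  +0.523  -0.264


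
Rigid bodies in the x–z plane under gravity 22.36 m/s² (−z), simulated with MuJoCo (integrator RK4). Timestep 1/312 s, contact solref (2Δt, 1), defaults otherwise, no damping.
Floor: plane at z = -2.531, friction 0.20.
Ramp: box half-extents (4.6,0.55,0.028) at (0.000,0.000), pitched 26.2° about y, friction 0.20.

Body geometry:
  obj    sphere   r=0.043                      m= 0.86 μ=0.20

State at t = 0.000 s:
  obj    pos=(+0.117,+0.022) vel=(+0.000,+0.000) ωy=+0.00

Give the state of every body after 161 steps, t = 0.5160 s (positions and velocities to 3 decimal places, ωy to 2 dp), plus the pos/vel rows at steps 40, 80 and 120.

State at t = 0.5160 s:
  obj    pos=(+0.959,-0.393) vel=(+3.265,-1.607) ωy=+84.59

Key-timestep trajectory:
   step    t(s)  obj.x    obj.z    obj.vx   obj.vz 
     40  0.1282   +0.169  -0.004  +0.811  -0.399
     80  0.2564   +0.325  -0.081  +1.623  -0.798
    120  0.3846   +0.585  -0.209  +2.434  -1.198


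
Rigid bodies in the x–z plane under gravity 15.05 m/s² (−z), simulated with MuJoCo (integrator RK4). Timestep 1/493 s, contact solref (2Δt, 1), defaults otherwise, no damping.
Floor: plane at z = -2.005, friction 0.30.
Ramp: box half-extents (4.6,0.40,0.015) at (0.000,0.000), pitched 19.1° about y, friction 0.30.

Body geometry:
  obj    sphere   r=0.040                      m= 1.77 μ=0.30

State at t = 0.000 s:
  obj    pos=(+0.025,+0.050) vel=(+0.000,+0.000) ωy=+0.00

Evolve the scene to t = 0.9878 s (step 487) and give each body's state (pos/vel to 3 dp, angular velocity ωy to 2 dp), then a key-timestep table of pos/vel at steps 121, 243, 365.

State at t = 0.9878 s:
  obj    pos=(+1.647,-0.512) vel=(+3.284,-1.137) ωy=+86.86

Key-timestep trajectory:
   step    t(s)  obj.x    obj.z    obj.vx   obj.vz 
    121  0.2454   +0.125  +0.015  +0.816  -0.283
    243  0.4929   +0.429  -0.090  +1.638  -0.567
    365  0.7404   +0.936  -0.266  +2.461  -0.852


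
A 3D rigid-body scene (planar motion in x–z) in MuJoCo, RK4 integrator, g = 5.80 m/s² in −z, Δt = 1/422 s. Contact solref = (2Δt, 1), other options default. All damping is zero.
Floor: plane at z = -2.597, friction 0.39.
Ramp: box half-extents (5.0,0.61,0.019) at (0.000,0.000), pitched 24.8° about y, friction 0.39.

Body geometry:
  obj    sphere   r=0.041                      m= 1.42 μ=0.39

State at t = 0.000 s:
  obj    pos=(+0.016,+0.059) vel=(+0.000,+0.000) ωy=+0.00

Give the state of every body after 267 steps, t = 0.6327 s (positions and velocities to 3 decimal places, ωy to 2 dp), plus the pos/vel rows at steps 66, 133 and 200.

State at t = 0.6327 s:
  obj    pos=(+0.332,-0.087) vel=(+0.998,-0.461) ωy=+26.81

Key-timestep trajectory:
   step    t(s)  obj.x    obj.z    obj.vx   obj.vz 
     66  0.1564   +0.035  +0.050  +0.247  -0.114
    133  0.3152   +0.094  +0.023  +0.497  -0.230
    200  0.4739   +0.193  -0.023  +0.748  -0.345


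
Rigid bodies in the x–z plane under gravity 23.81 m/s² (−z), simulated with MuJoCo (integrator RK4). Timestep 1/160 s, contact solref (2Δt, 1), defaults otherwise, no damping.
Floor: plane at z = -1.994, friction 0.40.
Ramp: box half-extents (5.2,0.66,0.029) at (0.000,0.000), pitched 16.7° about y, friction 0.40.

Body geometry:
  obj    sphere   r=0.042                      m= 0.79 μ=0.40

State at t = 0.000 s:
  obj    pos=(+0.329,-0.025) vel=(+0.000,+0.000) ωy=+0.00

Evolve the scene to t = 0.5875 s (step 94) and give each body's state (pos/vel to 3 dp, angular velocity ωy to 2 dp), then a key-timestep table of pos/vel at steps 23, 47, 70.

State at t = 0.5875 s:
  obj    pos=(+1.137,-0.267) vel=(+2.750,-0.825) ωy=+68.35

Key-timestep trajectory:
   step    t(s)  obj.x    obj.z    obj.vx   obj.vz 
     23  0.1438   +0.377  -0.039  +0.673  -0.202
     47  0.2938   +0.531  -0.085  +1.375  -0.413
     70  0.4375   +0.777  -0.159  +2.048  -0.614


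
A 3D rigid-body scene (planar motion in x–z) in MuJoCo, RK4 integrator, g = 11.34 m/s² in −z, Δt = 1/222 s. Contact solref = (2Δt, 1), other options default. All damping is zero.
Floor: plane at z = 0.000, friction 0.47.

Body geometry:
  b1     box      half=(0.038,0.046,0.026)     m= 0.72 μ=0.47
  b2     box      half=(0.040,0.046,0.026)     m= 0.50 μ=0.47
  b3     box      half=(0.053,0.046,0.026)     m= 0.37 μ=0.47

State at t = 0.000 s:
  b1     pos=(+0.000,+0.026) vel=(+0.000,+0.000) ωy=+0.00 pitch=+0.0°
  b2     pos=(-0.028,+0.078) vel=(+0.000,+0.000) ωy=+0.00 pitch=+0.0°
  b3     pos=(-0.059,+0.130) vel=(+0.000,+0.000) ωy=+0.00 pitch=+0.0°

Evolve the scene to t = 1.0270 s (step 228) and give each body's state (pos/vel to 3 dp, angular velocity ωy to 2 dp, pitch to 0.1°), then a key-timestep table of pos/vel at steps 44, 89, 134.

State at t = 1.0270 s:
  b1     pos=(+0.000,+0.026) vel=(+0.000,+0.000) ωy=+0.00 pitch=+0.0°
  b2     pos=(-0.076,+0.040) vel=(+0.000,+0.000) ωy=+0.00 pitch=-90.0°
  b3     pos=(-0.233,+0.026) vel=(+0.000,+0.000) ωy=+0.00 pitch=+180.0°

Key-timestep trajectory:
   step    t(s)  b1.x    b1.z    b1.vx   b1.vz   b2.x    b2.z    b2.vx   b2.vz   b3.x    b3.z    b3.vx   b3.vz 
     44  0.1982   +0.000  +0.026  +0.000  +0.000   -0.036  +0.080  -0.108  +0.007   -0.080  +0.121  -0.271  -0.163
     89  0.4009   +0.000  +0.026  +0.000  +0.000   -0.084  +0.044  -0.175  +0.091   -0.159  +0.056  -0.266  +0.125
    134  0.6036   +0.000  +0.026  +0.000  +0.000   -0.077  +0.041  +0.266  -0.156   -0.205  +0.052  -0.345  -0.181


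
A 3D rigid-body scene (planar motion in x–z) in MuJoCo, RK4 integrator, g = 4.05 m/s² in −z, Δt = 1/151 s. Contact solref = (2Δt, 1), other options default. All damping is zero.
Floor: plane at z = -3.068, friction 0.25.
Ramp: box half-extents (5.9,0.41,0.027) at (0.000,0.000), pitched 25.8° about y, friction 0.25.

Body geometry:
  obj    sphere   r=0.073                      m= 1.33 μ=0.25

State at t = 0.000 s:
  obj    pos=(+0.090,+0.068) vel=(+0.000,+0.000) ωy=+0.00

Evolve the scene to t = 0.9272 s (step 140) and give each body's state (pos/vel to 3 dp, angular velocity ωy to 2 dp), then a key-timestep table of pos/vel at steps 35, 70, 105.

State at t = 0.9272 s:
  obj    pos=(+0.577,-0.168) vel=(+1.051,-0.508) ωy=+15.99

Key-timestep trajectory:
   step    t(s)  obj.x    obj.z    obj.vx   obj.vz 
     35  0.2318   +0.120  +0.053  +0.263  -0.127
     70  0.4636   +0.212  +0.009  +0.526  -0.254
    105  0.6954   +0.364  -0.065  +0.788  -0.381


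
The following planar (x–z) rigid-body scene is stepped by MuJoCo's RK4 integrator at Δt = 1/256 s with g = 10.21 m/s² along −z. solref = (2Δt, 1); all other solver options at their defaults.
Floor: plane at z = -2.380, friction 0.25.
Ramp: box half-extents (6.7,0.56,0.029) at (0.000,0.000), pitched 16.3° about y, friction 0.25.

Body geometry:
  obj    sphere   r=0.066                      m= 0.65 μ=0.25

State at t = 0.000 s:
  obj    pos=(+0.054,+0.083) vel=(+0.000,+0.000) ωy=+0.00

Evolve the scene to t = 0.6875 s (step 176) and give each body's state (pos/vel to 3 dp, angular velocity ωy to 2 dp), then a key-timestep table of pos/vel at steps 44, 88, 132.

State at t = 0.6875 s:
  obj    pos=(+0.518,-0.053) vel=(+1.351,-0.395) ωy=+21.32

Key-timestep trajectory:
   step    t(s)  obj.x    obj.z    obj.vx   obj.vz 
     44  0.1719   +0.083  +0.075  +0.338  -0.099
     88  0.3438   +0.170  +0.049  +0.675  -0.198
    132  0.5156   +0.315  +0.007  +1.013  -0.296


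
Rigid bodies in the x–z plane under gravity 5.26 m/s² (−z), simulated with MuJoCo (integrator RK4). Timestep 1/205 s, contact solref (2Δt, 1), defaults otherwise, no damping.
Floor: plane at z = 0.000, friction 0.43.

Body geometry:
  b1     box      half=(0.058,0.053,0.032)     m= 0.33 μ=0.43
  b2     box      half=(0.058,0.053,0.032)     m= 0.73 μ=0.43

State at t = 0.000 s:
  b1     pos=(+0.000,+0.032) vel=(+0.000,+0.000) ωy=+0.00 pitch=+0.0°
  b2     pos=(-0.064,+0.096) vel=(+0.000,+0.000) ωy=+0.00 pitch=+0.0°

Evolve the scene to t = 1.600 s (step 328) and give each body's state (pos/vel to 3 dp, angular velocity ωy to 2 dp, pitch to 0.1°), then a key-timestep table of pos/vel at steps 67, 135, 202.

State at t = 1.600 s:
  b1     pos=(+0.000,+0.032) vel=(+0.000,+0.000) ωy=+0.00 pitch=+0.0°
  b2     pos=(-0.121,+0.058) vel=(+0.000,+0.000) ωy=+0.00 pitch=-90.0°

Key-timestep trajectory:
   step    t(s)  b1.x    b1.z    b1.vx   b1.vz   b2.x    b2.z    b2.vx   b2.vz 
     67  0.3268   +0.000  +0.032  +0.000  +0.000   -0.092  +0.069  -0.174  -0.413
    135  0.6585   +0.000  +0.032  +0.000  +0.000   -0.141  +0.065  +0.009  -0.002
    202  0.9854   +0.000  +0.032  +0.000  +0.000   -0.115  +0.061  -0.037  -0.016
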